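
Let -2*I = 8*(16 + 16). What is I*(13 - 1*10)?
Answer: -384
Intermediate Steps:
I = -128 (I = -4*(16 + 16) = -4*32 = -1/2*256 = -128)
I*(13 - 1*10) = -128*(13 - 1*10) = -128*(13 - 10) = -128*3 = -384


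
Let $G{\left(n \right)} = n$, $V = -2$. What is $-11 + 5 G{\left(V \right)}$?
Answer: $-21$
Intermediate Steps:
$-11 + 5 G{\left(V \right)} = -11 + 5 \left(-2\right) = -11 - 10 = -21$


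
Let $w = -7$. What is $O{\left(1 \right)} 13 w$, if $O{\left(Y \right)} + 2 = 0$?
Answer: $182$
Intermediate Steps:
$O{\left(Y \right)} = -2$ ($O{\left(Y \right)} = -2 + 0 = -2$)
$O{\left(1 \right)} 13 w = \left(-2\right) 13 \left(-7\right) = \left(-26\right) \left(-7\right) = 182$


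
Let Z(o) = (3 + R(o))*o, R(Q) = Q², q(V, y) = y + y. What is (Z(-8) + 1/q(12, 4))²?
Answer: 18378369/64 ≈ 2.8716e+5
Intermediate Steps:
q(V, y) = 2*y
Z(o) = o*(3 + o²) (Z(o) = (3 + o²)*o = o*(3 + o²))
(Z(-8) + 1/q(12, 4))² = (-8*(3 + (-8)²) + 1/(2*4))² = (-8*(3 + 64) + 1/8)² = (-8*67 + ⅛)² = (-536 + ⅛)² = (-4287/8)² = 18378369/64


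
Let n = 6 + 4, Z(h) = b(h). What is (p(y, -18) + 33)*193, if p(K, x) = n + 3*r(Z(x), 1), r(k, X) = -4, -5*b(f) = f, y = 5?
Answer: 5983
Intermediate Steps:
b(f) = -f/5
Z(h) = -h/5
n = 10
p(K, x) = -2 (p(K, x) = 10 + 3*(-4) = 10 - 12 = -2)
(p(y, -18) + 33)*193 = (-2 + 33)*193 = 31*193 = 5983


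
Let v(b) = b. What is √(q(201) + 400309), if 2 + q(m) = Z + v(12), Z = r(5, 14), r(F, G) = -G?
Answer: √400305 ≈ 632.70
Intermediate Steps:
Z = -14 (Z = -1*14 = -14)
q(m) = -4 (q(m) = -2 + (-14 + 12) = -2 - 2 = -4)
√(q(201) + 400309) = √(-4 + 400309) = √400305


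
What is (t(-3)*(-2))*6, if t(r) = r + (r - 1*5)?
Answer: 132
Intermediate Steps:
t(r) = -5 + 2*r (t(r) = r + (r - 5) = r + (-5 + r) = -5 + 2*r)
(t(-3)*(-2))*6 = ((-5 + 2*(-3))*(-2))*6 = ((-5 - 6)*(-2))*6 = -11*(-2)*6 = 22*6 = 132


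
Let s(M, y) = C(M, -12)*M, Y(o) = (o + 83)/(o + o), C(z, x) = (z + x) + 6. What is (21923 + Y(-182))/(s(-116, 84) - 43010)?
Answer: -7980071/10504312 ≈ -0.75970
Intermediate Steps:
C(z, x) = 6 + x + z (C(z, x) = (x + z) + 6 = 6 + x + z)
Y(o) = (83 + o)/(2*o) (Y(o) = (83 + o)/((2*o)) = (83 + o)*(1/(2*o)) = (83 + o)/(2*o))
s(M, y) = M*(-6 + M) (s(M, y) = (6 - 12 + M)*M = (-6 + M)*M = M*(-6 + M))
(21923 + Y(-182))/(s(-116, 84) - 43010) = (21923 + (½)*(83 - 182)/(-182))/(-116*(-6 - 116) - 43010) = (21923 + (½)*(-1/182)*(-99))/(-116*(-122) - 43010) = (21923 + 99/364)/(14152 - 43010) = (7980071/364)/(-28858) = (7980071/364)*(-1/28858) = -7980071/10504312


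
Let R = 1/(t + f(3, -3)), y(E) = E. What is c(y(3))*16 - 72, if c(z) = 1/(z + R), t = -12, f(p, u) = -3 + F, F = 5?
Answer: -1928/29 ≈ -66.483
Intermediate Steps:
f(p, u) = 2 (f(p, u) = -3 + 5 = 2)
R = -1/10 (R = 1/(-12 + 2) = 1/(-10) = -1/10 ≈ -0.10000)
c(z) = 1/(-1/10 + z) (c(z) = 1/(z - 1/10) = 1/(-1/10 + z))
c(y(3))*16 - 72 = (10/(-1 + 10*3))*16 - 72 = (10/(-1 + 30))*16 - 72 = (10/29)*16 - 72 = 160/29 - 72 = -1928/29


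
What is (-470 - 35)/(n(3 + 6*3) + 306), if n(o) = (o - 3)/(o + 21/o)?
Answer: -1111/675 ≈ -1.6459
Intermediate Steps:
n(o) = (-3 + o)/(o + 21/o)
(-470 - 35)/(n(3 + 6*3) + 306) = (-470 - 35)/((3 + 6*3)*(-3 + (3 + 6*3))/(21 + (3 + 6*3)**2) + 306) = -505/((3 + 18)*(-3 + (3 + 18))/(21 + (3 + 18)**2) + 306) = -505/(21*(-3 + 21)/(21 + 21**2) + 306) = -505/(21*18/(21 + 441) + 306) = -505/(21*18/462 + 306) = -505/(21*(1/462)*18 + 306) = -505/(9/11 + 306) = -505/3375/11 = -505*11/3375 = -1111/675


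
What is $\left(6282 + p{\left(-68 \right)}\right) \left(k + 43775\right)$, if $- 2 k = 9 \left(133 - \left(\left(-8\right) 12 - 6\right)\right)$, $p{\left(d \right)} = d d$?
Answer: $465877055$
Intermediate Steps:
$p{\left(d \right)} = d^{2}$
$k = - \frac{2115}{2}$ ($k = - \frac{9 \left(133 - \left(\left(-8\right) 12 - 6\right)\right)}{2} = - \frac{9 \left(133 - \left(-96 - 6\right)\right)}{2} = - \frac{9 \left(133 - -102\right)}{2} = - \frac{9 \left(133 + 102\right)}{2} = - \frac{9 \cdot 235}{2} = \left(- \frac{1}{2}\right) 2115 = - \frac{2115}{2} \approx -1057.5$)
$\left(6282 + p{\left(-68 \right)}\right) \left(k + 43775\right) = \left(6282 + \left(-68\right)^{2}\right) \left(- \frac{2115}{2} + 43775\right) = \left(6282 + 4624\right) \frac{85435}{2} = 10906 \cdot \frac{85435}{2} = 465877055$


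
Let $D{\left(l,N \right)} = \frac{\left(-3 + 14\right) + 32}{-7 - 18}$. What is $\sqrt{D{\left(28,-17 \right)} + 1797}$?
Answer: $\frac{\sqrt{44882}}{5} \approx 42.371$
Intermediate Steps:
$D{\left(l,N \right)} = - \frac{43}{25}$ ($D{\left(l,N \right)} = \frac{11 + 32}{-25} = 43 \left(- \frac{1}{25}\right) = - \frac{43}{25}$)
$\sqrt{D{\left(28,-17 \right)} + 1797} = \sqrt{- \frac{43}{25} + 1797} = \sqrt{\frac{44882}{25}} = \frac{\sqrt{44882}}{5}$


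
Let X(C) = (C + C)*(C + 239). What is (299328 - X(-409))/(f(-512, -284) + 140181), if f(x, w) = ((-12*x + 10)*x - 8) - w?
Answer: -160268/3010391 ≈ -0.053238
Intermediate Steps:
X(C) = 2*C*(239 + C) (X(C) = (2*C)*(239 + C) = 2*C*(239 + C))
f(x, w) = -8 - w + x*(10 - 12*x) (f(x, w) = ((10 - 12*x)*x - 8) - w = (x*(10 - 12*x) - 8) - w = (-8 + x*(10 - 12*x)) - w = -8 - w + x*(10 - 12*x))
(299328 - X(-409))/(f(-512, -284) + 140181) = (299328 - 2*(-409)*(239 - 409))/((-8 - 1*(-284) - 12*(-512)² + 10*(-512)) + 140181) = (299328 - 2*(-409)*(-170))/((-8 + 284 - 12*262144 - 5120) + 140181) = (299328 - 1*139060)/((-8 + 284 - 3145728 - 5120) + 140181) = (299328 - 139060)/(-3150572 + 140181) = 160268/(-3010391) = 160268*(-1/3010391) = -160268/3010391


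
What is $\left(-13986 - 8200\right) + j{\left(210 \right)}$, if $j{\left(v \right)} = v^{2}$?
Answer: $21914$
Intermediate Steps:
$\left(-13986 - 8200\right) + j{\left(210 \right)} = \left(-13986 - 8200\right) + 210^{2} = -22186 + 44100 = 21914$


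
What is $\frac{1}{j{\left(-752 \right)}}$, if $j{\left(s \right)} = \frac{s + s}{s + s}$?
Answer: $1$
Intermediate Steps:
$j{\left(s \right)} = 1$ ($j{\left(s \right)} = \frac{2 s}{2 s} = 2 s \frac{1}{2 s} = 1$)
$\frac{1}{j{\left(-752 \right)}} = 1^{-1} = 1$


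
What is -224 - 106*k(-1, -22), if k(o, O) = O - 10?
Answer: 3168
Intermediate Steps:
k(o, O) = -10 + O
-224 - 106*k(-1, -22) = -224 - 106*(-10 - 22) = -224 - 106*(-32) = -224 + 3392 = 3168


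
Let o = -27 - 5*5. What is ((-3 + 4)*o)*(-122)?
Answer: 6344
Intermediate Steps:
o = -52 (o = -27 - 25 = -52)
((-3 + 4)*o)*(-122) = ((-3 + 4)*(-52))*(-122) = (1*(-52))*(-122) = -52*(-122) = 6344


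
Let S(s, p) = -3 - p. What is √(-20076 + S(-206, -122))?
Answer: I*√19957 ≈ 141.27*I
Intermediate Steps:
√(-20076 + S(-206, -122)) = √(-20076 + (-3 - 1*(-122))) = √(-20076 + (-3 + 122)) = √(-20076 + 119) = √(-19957) = I*√19957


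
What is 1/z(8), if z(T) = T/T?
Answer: 1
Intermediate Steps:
z(T) = 1
1/z(8) = 1/1 = 1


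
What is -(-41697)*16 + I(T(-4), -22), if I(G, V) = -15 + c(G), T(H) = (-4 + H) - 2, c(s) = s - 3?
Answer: 667124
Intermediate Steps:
c(s) = -3 + s
T(H) = -6 + H
I(G, V) = -18 + G (I(G, V) = -15 + (-3 + G) = -18 + G)
-(-41697)*16 + I(T(-4), -22) = -(-41697)*16 + (-18 + (-6 - 4)) = -1017*(-656) + (-18 - 10) = 667152 - 28 = 667124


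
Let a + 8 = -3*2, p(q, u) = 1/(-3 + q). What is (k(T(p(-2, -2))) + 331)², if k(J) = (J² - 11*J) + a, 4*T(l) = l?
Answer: 16134334441/160000 ≈ 1.0084e+5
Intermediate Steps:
T(l) = l/4
a = -14 (a = -8 - 3*2 = -8 - 6 = -14)
k(J) = -14 + J² - 11*J (k(J) = (J² - 11*J) - 14 = -14 + J² - 11*J)
(k(T(p(-2, -2))) + 331)² = ((-14 + (1/(4*(-3 - 2)))² - 11/(4*(-3 - 2))) + 331)² = ((-14 + ((¼)/(-5))² - 11/(4*(-5))) + 331)² = ((-14 + ((¼)*(-⅕))² - 11*(-1)/(4*5)) + 331)² = ((-14 + (-1/20)² - 11*(-1/20)) + 331)² = ((-14 + 1/400 + 11/20) + 331)² = (-5379/400 + 331)² = (127021/400)² = 16134334441/160000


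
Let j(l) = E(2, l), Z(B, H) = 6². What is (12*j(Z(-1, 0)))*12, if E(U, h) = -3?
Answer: -432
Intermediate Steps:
Z(B, H) = 36
j(l) = -3
(12*j(Z(-1, 0)))*12 = (12*(-3))*12 = -36*12 = -432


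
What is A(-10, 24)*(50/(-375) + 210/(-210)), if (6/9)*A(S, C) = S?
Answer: 17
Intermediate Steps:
A(S, C) = 3*S/2
A(-10, 24)*(50/(-375) + 210/(-210)) = ((3/2)*(-10))*(50/(-375) + 210/(-210)) = -15*(50*(-1/375) + 210*(-1/210)) = -15*(-2/15 - 1) = -15*(-17/15) = 17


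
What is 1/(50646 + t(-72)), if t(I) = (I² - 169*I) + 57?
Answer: 1/68055 ≈ 1.4694e-5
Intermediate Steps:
t(I) = 57 + I² - 169*I
1/(50646 + t(-72)) = 1/(50646 + (57 + (-72)² - 169*(-72))) = 1/(50646 + (57 + 5184 + 12168)) = 1/(50646 + 17409) = 1/68055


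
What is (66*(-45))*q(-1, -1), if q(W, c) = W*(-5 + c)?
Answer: -17820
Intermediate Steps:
(66*(-45))*q(-1, -1) = (66*(-45))*(-(-5 - 1)) = -(-2970)*(-6) = -2970*6 = -17820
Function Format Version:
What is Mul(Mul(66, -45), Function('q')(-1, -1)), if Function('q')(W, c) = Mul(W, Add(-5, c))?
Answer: -17820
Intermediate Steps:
Mul(Mul(66, -45), Function('q')(-1, -1)) = Mul(Mul(66, -45), Mul(-1, Add(-5, -1))) = Mul(-2970, Mul(-1, -6)) = Mul(-2970, 6) = -17820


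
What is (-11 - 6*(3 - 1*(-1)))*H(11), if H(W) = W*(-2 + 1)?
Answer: 385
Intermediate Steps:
H(W) = -W (H(W) = W*(-1) = -W)
(-11 - 6*(3 - 1*(-1)))*H(11) = (-11 - 6*(3 - 1*(-1)))*(-1*11) = (-11 - 6*(3 + 1))*(-11) = (-11 - 6*4)*(-11) = (-11 - 24)*(-11) = -35*(-11) = 385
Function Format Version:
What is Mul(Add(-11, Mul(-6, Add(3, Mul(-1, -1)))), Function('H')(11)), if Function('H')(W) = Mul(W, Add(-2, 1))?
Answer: 385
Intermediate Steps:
Function('H')(W) = Mul(-1, W) (Function('H')(W) = Mul(W, -1) = Mul(-1, W))
Mul(Add(-11, Mul(-6, Add(3, Mul(-1, -1)))), Function('H')(11)) = Mul(Add(-11, Mul(-6, Add(3, Mul(-1, -1)))), Mul(-1, 11)) = Mul(Add(-11, Mul(-6, Add(3, 1))), -11) = Mul(Add(-11, Mul(-6, 4)), -11) = Mul(Add(-11, -24), -11) = Mul(-35, -11) = 385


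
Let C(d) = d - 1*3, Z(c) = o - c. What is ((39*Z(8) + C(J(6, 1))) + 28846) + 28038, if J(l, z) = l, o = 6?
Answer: 56809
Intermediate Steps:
Z(c) = 6 - c
C(d) = -3 + d (C(d) = d - 3 = -3 + d)
((39*Z(8) + C(J(6, 1))) + 28846) + 28038 = ((39*(6 - 1*8) + (-3 + 6)) + 28846) + 28038 = ((39*(6 - 8) + 3) + 28846) + 28038 = ((39*(-2) + 3) + 28846) + 28038 = ((-78 + 3) + 28846) + 28038 = (-75 + 28846) + 28038 = 28771 + 28038 = 56809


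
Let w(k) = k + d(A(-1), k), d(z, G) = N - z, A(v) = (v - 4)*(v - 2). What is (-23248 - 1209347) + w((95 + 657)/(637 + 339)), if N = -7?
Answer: -75189590/61 ≈ -1.2326e+6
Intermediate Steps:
A(v) = (-4 + v)*(-2 + v)
d(z, G) = -7 - z
w(k) = -22 + k (w(k) = k + (-7 - (8 + (-1)**2 - 6*(-1))) = k + (-7 - (8 + 1 + 6)) = k + (-7 - 1*15) = k + (-7 - 15) = k - 22 = -22 + k)
(-23248 - 1209347) + w((95 + 657)/(637 + 339)) = (-23248 - 1209347) + (-22 + (95 + 657)/(637 + 339)) = -1232595 + (-22 + 752/976) = -1232595 + (-22 + 752*(1/976)) = -1232595 + (-22 + 47/61) = -1232595 - 1295/61 = -75189590/61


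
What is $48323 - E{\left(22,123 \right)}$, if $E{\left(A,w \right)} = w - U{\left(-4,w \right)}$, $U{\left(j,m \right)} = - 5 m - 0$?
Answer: $47585$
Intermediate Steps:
$U{\left(j,m \right)} = - 5 m$ ($U{\left(j,m \right)} = - 5 m + 0 = - 5 m$)
$E{\left(A,w \right)} = 6 w$ ($E{\left(A,w \right)} = w - - 5 w = w + 5 w = 6 w$)
$48323 - E{\left(22,123 \right)} = 48323 - 6 \cdot 123 = 48323 - 738 = 47585$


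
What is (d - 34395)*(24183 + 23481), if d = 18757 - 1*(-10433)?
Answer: -248091120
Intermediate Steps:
d = 29190 (d = 18757 + 10433 = 29190)
(d - 34395)*(24183 + 23481) = (29190 - 34395)*(24183 + 23481) = -5205*47664 = -248091120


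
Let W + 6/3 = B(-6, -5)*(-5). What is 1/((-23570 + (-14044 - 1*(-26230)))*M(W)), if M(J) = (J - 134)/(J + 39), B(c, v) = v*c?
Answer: -113/3255824 ≈ -3.4707e-5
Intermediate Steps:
B(c, v) = c*v
W = -152 (W = -2 - 6*(-5)*(-5) = -2 + 30*(-5) = -2 - 150 = -152)
M(J) = (-134 + J)/(39 + J)
1/((-23570 + (-14044 - 1*(-26230)))*M(W)) = 1/((-23570 + (-14044 - 1*(-26230)))*(((-134 - 152)/(39 - 152)))) = 1/((-23570 + (-14044 + 26230))*((-286/(-113)))) = 1/((-23570 + 12186)*((-1/113*(-286)))) = 1/((-11384)*(286/113)) = -1/11384*113/286 = -113/3255824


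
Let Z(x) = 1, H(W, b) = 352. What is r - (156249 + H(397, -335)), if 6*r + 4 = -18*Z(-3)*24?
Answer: -470021/3 ≈ -1.5667e+5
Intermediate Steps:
r = -218/3 (r = -⅔ + (-18*1*24)/6 = -⅔ + (-18*24)/6 = -⅔ + (⅙)*(-432) = -⅔ - 72 = -218/3 ≈ -72.667)
r - (156249 + H(397, -335)) = -218/3 - (156249 + 352) = -218/3 - 1*156601 = -218/3 - 156601 = -470021/3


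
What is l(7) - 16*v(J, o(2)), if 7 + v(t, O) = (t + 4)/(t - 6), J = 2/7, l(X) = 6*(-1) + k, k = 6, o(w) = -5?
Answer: 124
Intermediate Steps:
l(X) = 0 (l(X) = 6*(-1) + 6 = -6 + 6 = 0)
J = 2/7 (J = 2*(⅐) = 2/7 ≈ 0.28571)
v(t, O) = -7 + (4 + t)/(-6 + t) (v(t, O) = -7 + (t + 4)/(t - 6) = -7 + (4 + t)/(-6 + t))
l(7) - 16*v(J, o(2)) = 0 - 32*(23 - 3*2/7)/(-6 + 2/7) = 0 - 32*(23 - 6/7)/(-40/7) = 0 - 32*(-7)*155/(40*7) = 0 - 16*(-31/4) = 0 + 124 = 124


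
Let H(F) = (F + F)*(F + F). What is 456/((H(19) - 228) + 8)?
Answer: 19/51 ≈ 0.37255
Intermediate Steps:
H(F) = 4*F² (H(F) = (2*F)*(2*F) = 4*F²)
456/((H(19) - 228) + 8) = 456/((4*19² - 228) + 8) = 456/((4*361 - 228) + 8) = 456/((1444 - 228) + 8) = 456/(1216 + 8) = 456/1224 = 456*(1/1224) = 19/51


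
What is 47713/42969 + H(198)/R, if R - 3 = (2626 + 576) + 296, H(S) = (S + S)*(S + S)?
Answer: 767252213/16714941 ≈ 45.902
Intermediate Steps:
H(S) = 4*S² (H(S) = (2*S)*(2*S) = 4*S²)
R = 3501 (R = 3 + ((2626 + 576) + 296) = 3 + (3202 + 296) = 3 + 3498 = 3501)
47713/42969 + H(198)/R = 47713/42969 + (4*198²)/3501 = 47713*(1/42969) + (4*39204)*(1/3501) = 47713/42969 + 156816*(1/3501) = 47713/42969 + 17424/389 = 767252213/16714941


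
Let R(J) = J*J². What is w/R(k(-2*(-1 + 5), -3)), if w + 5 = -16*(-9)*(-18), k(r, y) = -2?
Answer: 2597/8 ≈ 324.63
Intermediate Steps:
w = -2597 (w = -5 - 16*(-9)*(-18) = -5 + 144*(-18) = -5 - 2592 = -2597)
R(J) = J³
w/R(k(-2*(-1 + 5), -3)) = -2597/((-2)³) = -2597/(-8) = -2597*(-⅛) = 2597/8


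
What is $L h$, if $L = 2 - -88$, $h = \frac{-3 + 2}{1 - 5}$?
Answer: $\frac{45}{2} \approx 22.5$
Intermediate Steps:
$h = \frac{1}{4}$ ($h = - \frac{1}{-4} = \left(-1\right) \left(- \frac{1}{4}\right) = \frac{1}{4} \approx 0.25$)
$L = 90$ ($L = 2 + 88 = 90$)
$L h = 90 \cdot \frac{1}{4} = \frac{45}{2}$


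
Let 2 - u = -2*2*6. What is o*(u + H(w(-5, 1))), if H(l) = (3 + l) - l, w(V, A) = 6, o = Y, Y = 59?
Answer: 1711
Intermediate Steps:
o = 59
H(l) = 3
u = 26 (u = 2 - (-2*2)*6 = 2 - (-4)*6 = 2 - 1*(-24) = 2 + 24 = 26)
o*(u + H(w(-5, 1))) = 59*(26 + 3) = 59*29 = 1711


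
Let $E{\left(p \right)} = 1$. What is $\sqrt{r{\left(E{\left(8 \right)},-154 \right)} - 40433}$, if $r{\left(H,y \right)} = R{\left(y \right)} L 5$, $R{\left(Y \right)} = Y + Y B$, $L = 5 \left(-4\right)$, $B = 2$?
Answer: $\sqrt{5767} \approx 75.941$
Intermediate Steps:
$L = -20$
$R{\left(Y \right)} = 3 Y$ ($R{\left(Y \right)} = Y + Y 2 = Y + 2 Y = 3 Y$)
$r{\left(H,y \right)} = - 300 y$ ($r{\left(H,y \right)} = 3 y \left(-20\right) 5 = - 60 y 5 = - 300 y$)
$\sqrt{r{\left(E{\left(8 \right)},-154 \right)} - 40433} = \sqrt{\left(-300\right) \left(-154\right) - 40433} = \sqrt{46200 - 40433} = \sqrt{5767}$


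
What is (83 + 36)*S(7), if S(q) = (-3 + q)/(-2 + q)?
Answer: 476/5 ≈ 95.200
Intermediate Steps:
S(q) = (-3 + q)/(-2 + q)
(83 + 36)*S(7) = (83 + 36)*((-3 + 7)/(-2 + 7)) = 119*(4/5) = 119*((⅕)*4) = 119*(⅘) = 476/5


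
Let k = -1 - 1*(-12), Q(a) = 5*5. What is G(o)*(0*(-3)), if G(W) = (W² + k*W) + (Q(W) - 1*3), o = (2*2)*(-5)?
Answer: 0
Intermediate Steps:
Q(a) = 25
k = 11 (k = -1 + 12 = 11)
o = -20 (o = 4*(-5) = -20)
G(W) = 22 + W² + 11*W (G(W) = (W² + 11*W) + (25 - 1*3) = (W² + 11*W) + (25 - 3) = (W² + 11*W) + 22 = 22 + W² + 11*W)
G(o)*(0*(-3)) = (22 + (-20)² + 11*(-20))*(0*(-3)) = (22 + 400 - 220)*0 = 202*0 = 0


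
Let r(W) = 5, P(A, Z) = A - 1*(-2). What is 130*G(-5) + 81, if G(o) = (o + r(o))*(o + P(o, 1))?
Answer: 81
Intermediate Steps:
P(A, Z) = 2 + A (P(A, Z) = A + 2 = 2 + A)
G(o) = (2 + 2*o)*(5 + o) (G(o) = (o + 5)*(o + (2 + o)) = (5 + o)*(2 + 2*o) = (2 + 2*o)*(5 + o))
130*G(-5) + 81 = 130*(10 + 2*(-5)² + 12*(-5)) + 81 = 130*(10 + 2*25 - 60) + 81 = 130*(10 + 50 - 60) + 81 = 130*0 + 81 = 0 + 81 = 81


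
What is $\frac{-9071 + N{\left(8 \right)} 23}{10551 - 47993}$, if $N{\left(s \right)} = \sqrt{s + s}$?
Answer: $\frac{8979}{37442} \approx 0.23981$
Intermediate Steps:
$N{\left(s \right)} = \sqrt{2} \sqrt{s}$ ($N{\left(s \right)} = \sqrt{2 s} = \sqrt{2} \sqrt{s}$)
$\frac{-9071 + N{\left(8 \right)} 23}{10551 - 47993} = \frac{-9071 + \sqrt{2} \sqrt{8} \cdot 23}{10551 - 47993} = \frac{-9071 + \sqrt{2} \cdot 2 \sqrt{2} \cdot 23}{-37442} = \left(-9071 + 4 \cdot 23\right) \left(- \frac{1}{37442}\right) = \left(-9071 + 92\right) \left(- \frac{1}{37442}\right) = \left(-8979\right) \left(- \frac{1}{37442}\right) = \frac{8979}{37442}$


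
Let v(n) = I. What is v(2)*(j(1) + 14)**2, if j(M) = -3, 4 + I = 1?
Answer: -363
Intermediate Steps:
I = -3 (I = -4 + 1 = -3)
v(n) = -3
v(2)*(j(1) + 14)**2 = -3*(-3 + 14)**2 = -3*11**2 = -3*121 = -363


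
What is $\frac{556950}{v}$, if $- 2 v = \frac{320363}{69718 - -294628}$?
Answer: $- \frac{405845009400}{320363} \approx -1.2668 \cdot 10^{6}$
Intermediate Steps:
$v = - \frac{320363}{728692}$ ($v = - \frac{320363 \frac{1}{69718 - -294628}}{2} = - \frac{320363 \frac{1}{69718 + 294628}}{2} = - \frac{320363 \cdot \frac{1}{364346}}{2} = \left(- \frac{1}{2}\right) \frac{320363}{364346} = - \frac{320363}{728692} \approx -0.43964$)
$\frac{556950}{v} = \frac{556950}{- \frac{320363}{728692}} = 556950 \left(- \frac{728692}{320363}\right) = - \frac{405845009400}{320363}$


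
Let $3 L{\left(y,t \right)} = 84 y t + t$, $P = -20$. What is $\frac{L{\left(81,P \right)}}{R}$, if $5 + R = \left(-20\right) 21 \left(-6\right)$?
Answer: $- \frac{27220}{1509} \approx -18.038$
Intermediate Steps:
$L{\left(y,t \right)} = \frac{t}{3} + 28 t y$ ($L{\left(y,t \right)} = \frac{84 y t + t}{3} = \frac{84 t y + t}{3} = \frac{t + 84 t y}{3} = \frac{t}{3} + 28 t y$)
$R = 2515$ ($R = -5 + \left(-20\right) 21 \left(-6\right) = -5 - -2520 = -5 + 2520 = 2515$)
$\frac{L{\left(81,P \right)}}{R} = \frac{\frac{1}{3} \left(-20\right) \left(1 + 84 \cdot 81\right)}{2515} = \frac{1}{3} \left(-20\right) \left(1 + 6804\right) \frac{1}{2515} = \frac{1}{3} \left(-20\right) 6805 \cdot \frac{1}{2515} = \left(- \frac{136100}{3}\right) \frac{1}{2515} = - \frac{27220}{1509}$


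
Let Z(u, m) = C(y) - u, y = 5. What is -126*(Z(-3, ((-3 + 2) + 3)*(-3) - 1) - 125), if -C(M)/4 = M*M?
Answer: 27972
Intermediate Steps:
C(M) = -4*M² (C(M) = -4*M*M = -4*M²)
Z(u, m) = -100 - u (Z(u, m) = -4*5² - u = -4*25 - u = -100 - u)
-126*(Z(-3, ((-3 + 2) + 3)*(-3) - 1) - 125) = -126*((-100 - 1*(-3)) - 125) = -126*((-100 + 3) - 125) = -126*(-97 - 125) = -126*(-222) = 27972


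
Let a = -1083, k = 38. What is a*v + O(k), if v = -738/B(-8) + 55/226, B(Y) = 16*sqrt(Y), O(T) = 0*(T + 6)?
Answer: -59565/226 - 399627*I*sqrt(2)/32 ≈ -263.56 - 17661.0*I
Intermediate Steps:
O(T) = 0 (O(T) = 0*(6 + T) = 0)
v = 55/226 + 369*I*sqrt(2)/32 (v = -738*(-I*sqrt(2)/64) + 55/226 = -(-369)*I*sqrt(2)/32 + 55/226 = 369*I*sqrt(2)/32 + 55/226 = 55/226 + 369*I*sqrt(2)/32 ≈ 0.24336 + 16.308*I)
a*v + O(k) = -1083*(55/226 + 369*I*sqrt(2)/32) + 0 = (-59565/226 - 399627*I*sqrt(2)/32) + 0 = -59565/226 - 399627*I*sqrt(2)/32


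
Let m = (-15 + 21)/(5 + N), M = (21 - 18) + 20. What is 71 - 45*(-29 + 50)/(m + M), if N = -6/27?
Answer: 4774/149 ≈ 32.040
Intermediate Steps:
M = 23 (M = 3 + 20 = 23)
N = -2/9 (N = -6*1/27 = -2/9 ≈ -0.22222)
m = 54/43 (m = (-15 + 21)/(5 - 2/9) = 6/(43/9) = 6*(9/43) = 54/43 ≈ 1.2558)
71 - 45*(-29 + 50)/(m + M) = 71 - 45*(-29 + 50)/(54/43 + 23) = 71 - 945/1043/43 = 71 - 945*43/1043 = 71 - 45*129/149 = 71 - 5805/149 = 4774/149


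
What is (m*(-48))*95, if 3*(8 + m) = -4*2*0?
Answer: 36480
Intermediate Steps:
m = -8 (m = -8 + (-4*2*0)/3 = -8 + (-8*0)/3 = -8 + (⅓)*0 = -8 + 0 = -8)
(m*(-48))*95 = -8*(-48)*95 = 384*95 = 36480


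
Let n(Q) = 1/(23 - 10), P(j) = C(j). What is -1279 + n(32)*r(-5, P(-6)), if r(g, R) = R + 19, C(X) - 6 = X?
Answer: -16608/13 ≈ -1277.5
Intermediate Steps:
C(X) = 6 + X
P(j) = 6 + j
r(g, R) = 19 + R
n(Q) = 1/13
-1279 + n(32)*r(-5, P(-6)) = -1279 + (19 + (6 - 6))/13 = -1279 + (19 + 0)/13 = -1279 + (1/13)*19 = -1279 + 19/13 = -16608/13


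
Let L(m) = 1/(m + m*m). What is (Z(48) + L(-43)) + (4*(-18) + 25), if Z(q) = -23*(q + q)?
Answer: -4072529/1806 ≈ -2255.0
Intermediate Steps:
Z(q) = -46*q
L(m) = 1/(m + m²)
(Z(48) + L(-43)) + (4*(-18) + 25) = (-46*48 + 1/((-43)*(1 - 43))) + (4*(-18) + 25) = (-2208 - 1/43/(-42)) + (-72 + 25) = (-2208 - 1/43*(-1/42)) - 47 = (-2208 + 1/1806) - 47 = -3987647/1806 - 47 = -4072529/1806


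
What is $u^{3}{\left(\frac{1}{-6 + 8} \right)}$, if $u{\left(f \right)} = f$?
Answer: $\frac{1}{8} \approx 0.125$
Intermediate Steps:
$u^{3}{\left(\frac{1}{-6 + 8} \right)} = \left(\frac{1}{-6 + 8}\right)^{3} = \left(\frac{1}{2}\right)^{3} = \frac{1}{8}$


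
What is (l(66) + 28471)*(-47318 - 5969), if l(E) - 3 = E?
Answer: -1520810980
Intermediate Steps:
l(E) = 3 + E
(l(66) + 28471)*(-47318 - 5969) = ((3 + 66) + 28471)*(-47318 - 5969) = (69 + 28471)*(-53287) = 28540*(-53287) = -1520810980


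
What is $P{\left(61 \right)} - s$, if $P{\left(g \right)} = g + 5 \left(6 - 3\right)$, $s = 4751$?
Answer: $-4675$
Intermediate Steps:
$P{\left(g \right)} = 15 + g$ ($P{\left(g \right)} = g + 5 \left(6 - 3\right) = g + 5 \cdot 3 = g + 15 = 15 + g$)
$P{\left(61 \right)} - s = \left(15 + 61\right) - 4751 = 76 - 4751 = -4675$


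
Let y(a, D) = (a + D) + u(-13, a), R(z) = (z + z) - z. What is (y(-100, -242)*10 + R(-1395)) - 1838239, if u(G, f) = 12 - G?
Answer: -1842804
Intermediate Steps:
R(z) = z (R(z) = 2*z - z = z)
y(a, D) = 25 + D + a (y(a, D) = (a + D) + (12 - 1*(-13)) = (D + a) + (12 + 13) = (D + a) + 25 = 25 + D + a)
(y(-100, -242)*10 + R(-1395)) - 1838239 = ((25 - 242 - 100)*10 - 1395) - 1838239 = (-317*10 - 1395) - 1838239 = (-3170 - 1395) - 1838239 = -4565 - 1838239 = -1842804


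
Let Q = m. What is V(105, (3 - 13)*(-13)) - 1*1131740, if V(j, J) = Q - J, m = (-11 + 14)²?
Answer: -1131861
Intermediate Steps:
m = 9 (m = 3² = 9)
Q = 9
V(j, J) = 9 - J
V(105, (3 - 13)*(-13)) - 1*1131740 = (9 - (3 - 13)*(-13)) - 1*1131740 = (9 - (-10)*(-13)) - 1131740 = (9 - 1*130) - 1131740 = (9 - 130) - 1131740 = -121 - 1131740 = -1131861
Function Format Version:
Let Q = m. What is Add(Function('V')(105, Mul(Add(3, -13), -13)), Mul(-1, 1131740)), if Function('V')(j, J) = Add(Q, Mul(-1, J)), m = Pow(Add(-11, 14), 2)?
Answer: -1131861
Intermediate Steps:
m = 9 (m = Pow(3, 2) = 9)
Q = 9
Function('V')(j, J) = Add(9, Mul(-1, J))
Add(Function('V')(105, Mul(Add(3, -13), -13)), Mul(-1, 1131740)) = Add(Add(9, Mul(-1, Mul(Add(3, -13), -13))), Mul(-1, 1131740)) = Add(Add(9, Mul(-1, Mul(-10, -13))), -1131740) = Add(Add(9, Mul(-1, 130)), -1131740) = Add(Add(9, -130), -1131740) = Add(-121, -1131740) = -1131861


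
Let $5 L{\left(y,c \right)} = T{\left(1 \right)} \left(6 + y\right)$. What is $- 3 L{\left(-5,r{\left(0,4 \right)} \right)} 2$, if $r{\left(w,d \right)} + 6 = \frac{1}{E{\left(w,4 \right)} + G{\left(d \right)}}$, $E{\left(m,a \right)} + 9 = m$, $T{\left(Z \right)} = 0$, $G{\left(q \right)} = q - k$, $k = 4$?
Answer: $0$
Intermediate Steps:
$G{\left(q \right)} = -4 + q$ ($G{\left(q \right)} = q - 4 = -4 + q$)
$E{\left(m,a \right)} = -9 + m$
$r{\left(w,d \right)} = -6 + \frac{1}{-13 + d + w}$ ($r{\left(w,d \right)} = -6 + \frac{1}{\left(-9 + w\right) + \left(-4 + d\right)} = -6 + \frac{1}{-13 + d + w}$)
$L{\left(y,c \right)} = 0$ ($L{\left(y,c \right)} = \frac{0 \left(6 + y\right)}{5} = \frac{1}{5} \cdot 0 = 0$)
$- 3 L{\left(-5,r{\left(0,4 \right)} \right)} 2 = \left(-3\right) 0 \cdot 2 = 0 \cdot 2 = 0$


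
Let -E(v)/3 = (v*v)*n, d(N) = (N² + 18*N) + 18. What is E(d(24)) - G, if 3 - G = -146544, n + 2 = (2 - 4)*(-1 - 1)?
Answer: -6462603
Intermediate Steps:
d(N) = 18 + N² + 18*N
n = 2 (n = -2 + (2 - 4)*(-1 - 1) = -2 - 2*(-2) = -2 + 4 = 2)
G = 146547 (G = 3 - 1*(-146544) = 3 + 146544 = 146547)
E(v) = -6*v² (E(v) = -3*v*v*2 = -3*v²*2 = -6*v²)
E(d(24)) - G = -6*(18 + 24² + 18*24)² - 1*146547 = -6*(18 + 576 + 432)² - 146547 = -6*1026² - 146547 = -6*1052676 - 146547 = -6316056 - 146547 = -6462603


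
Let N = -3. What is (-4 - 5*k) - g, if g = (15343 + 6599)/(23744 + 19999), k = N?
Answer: 153077/14581 ≈ 10.498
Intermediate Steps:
k = -3
g = 7314/14581 (g = 21942/43743 = 21942*(1/43743) = 7314/14581 ≈ 0.50161)
(-4 - 5*k) - g = (-4 - 5*(-3)) - 1*7314/14581 = (-4 + 15) - 7314/14581 = 11 - 7314/14581 = 153077/14581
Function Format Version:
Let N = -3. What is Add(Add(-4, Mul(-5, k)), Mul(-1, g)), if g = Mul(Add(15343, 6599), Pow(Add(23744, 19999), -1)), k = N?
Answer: Rational(153077, 14581) ≈ 10.498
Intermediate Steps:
k = -3
g = Rational(7314, 14581) (g = Mul(21942, Pow(43743, -1)) = Mul(21942, Rational(1, 43743)) = Rational(7314, 14581) ≈ 0.50161)
Add(Add(-4, Mul(-5, k)), Mul(-1, g)) = Add(Add(-4, Mul(-5, -3)), Mul(-1, Rational(7314, 14581))) = Add(Add(-4, 15), Rational(-7314, 14581)) = Add(11, Rational(-7314, 14581)) = Rational(153077, 14581)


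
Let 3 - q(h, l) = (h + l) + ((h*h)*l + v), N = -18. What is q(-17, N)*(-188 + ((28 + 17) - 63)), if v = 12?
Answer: -1076968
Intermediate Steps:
q(h, l) = -9 - h - l - l*h**2 (q(h, l) = 3 - ((h + l) + ((h*h)*l + 12)) = 3 - ((h + l) + (h**2*l + 12)) = 3 - ((h + l) + (l*h**2 + 12)) = 3 - ((h + l) + (12 + l*h**2)) = 3 - (12 + h + l + l*h**2) = 3 + (-12 - h - l - l*h**2) = -9 - h - l - l*h**2)
q(-17, N)*(-188 + ((28 + 17) - 63)) = (-9 - 1*(-17) - 1*(-18) - 1*(-18)*(-17)**2)*(-188 + ((28 + 17) - 63)) = (-9 + 17 + 18 - 1*(-18)*289)*(-188 + (45 - 63)) = (-9 + 17 + 18 + 5202)*(-188 - 18) = 5228*(-206) = -1076968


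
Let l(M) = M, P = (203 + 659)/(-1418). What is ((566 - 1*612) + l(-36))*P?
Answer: 35342/709 ≈ 49.848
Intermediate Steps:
P = -431/709 (P = 862*(-1/1418) = -431/709 ≈ -0.60790)
((566 - 1*612) + l(-36))*P = ((566 - 1*612) - 36)*(-431/709) = ((566 - 612) - 36)*(-431/709) = (-46 - 36)*(-431/709) = -82*(-431/709) = 35342/709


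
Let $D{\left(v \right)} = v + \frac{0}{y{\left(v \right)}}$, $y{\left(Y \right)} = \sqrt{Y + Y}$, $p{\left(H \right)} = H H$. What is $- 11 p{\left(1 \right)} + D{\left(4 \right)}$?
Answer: $-7$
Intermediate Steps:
$p{\left(H \right)} = H^{2}$
$y{\left(Y \right)} = \sqrt{2} \sqrt{Y}$ ($y{\left(Y \right)} = \sqrt{2 Y} = \sqrt{2} \sqrt{Y}$)
$D{\left(v \right)} = v$ ($D{\left(v \right)} = v + \frac{0}{\sqrt{2} \sqrt{v}} = v + 0 \frac{\sqrt{2}}{2 \sqrt{v}} = v + 0 = v$)
$- 11 p{\left(1 \right)} + D{\left(4 \right)} = - 11 \cdot 1^{2} + 4 = \left(-11\right) 1 + 4 = -11 + 4 = -7$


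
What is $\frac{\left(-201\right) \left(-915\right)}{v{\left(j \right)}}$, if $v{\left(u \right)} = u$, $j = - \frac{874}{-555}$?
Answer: $\frac{102072825}{874} \approx 1.1679 \cdot 10^{5}$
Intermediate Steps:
$j = \frac{874}{555}$ ($j = \left(-874\right) \left(- \frac{1}{555}\right) = \frac{874}{555} \approx 1.5748$)
$\frac{\left(-201\right) \left(-915\right)}{v{\left(j \right)}} = \frac{\left(-201\right) \left(-915\right)}{\frac{874}{555}} = 183915 \cdot \frac{555}{874} = \frac{102072825}{874}$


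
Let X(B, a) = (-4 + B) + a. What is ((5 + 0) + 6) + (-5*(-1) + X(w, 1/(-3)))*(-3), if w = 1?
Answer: 6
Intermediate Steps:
X(B, a) = -4 + B + a
((5 + 0) + 6) + (-5*(-1) + X(w, 1/(-3)))*(-3) = ((5 + 0) + 6) + (-5*(-1) + (-4 + 1 + 1/(-3)))*(-3) = (5 + 6) + (5 + (-4 + 1 - ⅓))*(-3) = 11 + (5 - 10/3)*(-3) = 11 + (5/3)*(-3) = 11 - 5 = 6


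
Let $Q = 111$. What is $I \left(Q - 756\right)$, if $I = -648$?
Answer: $417960$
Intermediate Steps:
$I \left(Q - 756\right) = - 648 \left(111 - 756\right) = \left(-648\right) \left(-645\right) = 417960$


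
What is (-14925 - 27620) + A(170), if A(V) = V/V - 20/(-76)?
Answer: -808331/19 ≈ -42544.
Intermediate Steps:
A(V) = 24/19 (A(V) = 1 - 20*(-1/76) = 1 + 5/19 = 24/19)
(-14925 - 27620) + A(170) = (-14925 - 27620) + 24/19 = -42545 + 24/19 = -808331/19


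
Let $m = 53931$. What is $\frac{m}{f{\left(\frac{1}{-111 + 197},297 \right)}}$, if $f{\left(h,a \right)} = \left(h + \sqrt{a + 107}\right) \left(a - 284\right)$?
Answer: $- \frac{4638066}{38843779} + \frac{797747352 \sqrt{101}}{38843779} \approx 206.28$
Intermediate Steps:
$f{\left(h,a \right)} = \left(-284 + a\right) \left(h + \sqrt{107 + a}\right)$ ($f{\left(h,a \right)} = \left(h + \sqrt{107 + a}\right) \left(-284 + a\right) = \left(-284 + a\right) \left(h + \sqrt{107 + a}\right)$)
$\frac{m}{f{\left(\frac{1}{-111 + 197},297 \right)}} = \frac{53931}{- \frac{284}{-111 + 197} - 284 \sqrt{107 + 297} + \frac{297}{-111 + 197} + 297 \sqrt{107 + 297}} = \frac{53931}{- \frac{284}{86} - 284 \sqrt{404} + \frac{297}{86} + 297 \sqrt{404}} = \frac{53931}{\left(-284\right) \frac{1}{86} - 284 \cdot 2 \sqrt{101} + 297 \cdot \frac{1}{86} + 297 \cdot 2 \sqrt{101}} = \frac{53931}{- \frac{142}{43} - 568 \sqrt{101} + \frac{297}{86} + 594 \sqrt{101}} = \frac{53931}{\frac{13}{86} + 26 \sqrt{101}}$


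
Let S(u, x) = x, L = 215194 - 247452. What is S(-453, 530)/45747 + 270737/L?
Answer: -12368308799/1475706726 ≈ -8.3813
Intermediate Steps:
L = -32258
S(-453, 530)/45747 + 270737/L = 530/45747 + 270737/(-32258) = 530*(1/45747) + 270737*(-1/32258) = 530/45747 - 270737/32258 = -12368308799/1475706726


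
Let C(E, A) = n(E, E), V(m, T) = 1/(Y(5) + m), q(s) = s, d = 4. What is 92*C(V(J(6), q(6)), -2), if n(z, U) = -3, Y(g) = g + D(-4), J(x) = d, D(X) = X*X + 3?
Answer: -276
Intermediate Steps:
D(X) = 3 + X**2 (D(X) = X**2 + 3 = 3 + X**2)
J(x) = 4
Y(g) = 19 + g (Y(g) = g + (3 + (-4)**2) = g + (3 + 16) = g + 19 = 19 + g)
V(m, T) = 1/(24 + m) (V(m, T) = 1/((19 + 5) + m) = 1/(24 + m))
C(E, A) = -3
92*C(V(J(6), q(6)), -2) = 92*(-3) = -276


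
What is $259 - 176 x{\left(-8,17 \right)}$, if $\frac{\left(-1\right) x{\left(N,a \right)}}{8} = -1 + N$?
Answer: $-12413$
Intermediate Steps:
$x{\left(N,a \right)} = 8 - 8 N$ ($x{\left(N,a \right)} = - 8 \left(-1 + N\right) = 8 - 8 N$)
$259 - 176 x{\left(-8,17 \right)} = 259 - 176 \left(8 - -64\right) = 259 - 176 \left(8 + 64\right) = 259 - 12672 = -12413$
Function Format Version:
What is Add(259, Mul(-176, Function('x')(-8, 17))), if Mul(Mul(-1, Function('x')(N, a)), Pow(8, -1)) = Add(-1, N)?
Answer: -12413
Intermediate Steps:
Function('x')(N, a) = Add(8, Mul(-8, N)) (Function('x')(N, a) = Mul(-8, Add(-1, N)) = Add(8, Mul(-8, N)))
Add(259, Mul(-176, Function('x')(-8, 17))) = Add(259, Mul(-176, Add(8, Mul(-8, -8)))) = Add(259, Mul(-176, Add(8, 64))) = Add(259, Mul(-176, 72)) = Add(259, -12672) = -12413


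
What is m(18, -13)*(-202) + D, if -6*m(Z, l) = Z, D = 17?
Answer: 623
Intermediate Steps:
m(Z, l) = -Z/6
m(18, -13)*(-202) + D = -⅙*18*(-202) + 17 = -3*(-202) + 17 = 606 + 17 = 623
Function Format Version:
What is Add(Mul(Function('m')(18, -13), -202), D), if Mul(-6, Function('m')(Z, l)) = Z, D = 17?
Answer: 623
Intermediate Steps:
Function('m')(Z, l) = Mul(Rational(-1, 6), Z)
Add(Mul(Function('m')(18, -13), -202), D) = Add(Mul(Mul(Rational(-1, 6), 18), -202), 17) = Add(Mul(-3, -202), 17) = Add(606, 17) = 623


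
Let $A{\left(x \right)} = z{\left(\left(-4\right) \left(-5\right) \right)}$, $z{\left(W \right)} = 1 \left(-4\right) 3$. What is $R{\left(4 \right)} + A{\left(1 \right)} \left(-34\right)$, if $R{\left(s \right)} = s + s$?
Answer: $416$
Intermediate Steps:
$R{\left(s \right)} = 2 s$
$z{\left(W \right)} = -12$ ($z{\left(W \right)} = \left(-4\right) 3 = -12$)
$A{\left(x \right)} = -12$
$R{\left(4 \right)} + A{\left(1 \right)} \left(-34\right) = 2 \cdot 4 - -408 = 8 + 408 = 416$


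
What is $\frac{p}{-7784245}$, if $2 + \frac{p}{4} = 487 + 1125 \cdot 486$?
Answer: $- \frac{437788}{1556849} \approx -0.2812$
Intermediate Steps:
$p = 2188940$ ($p = -8 + 4 \left(487 + 1125 \cdot 486\right) = -8 + 4 \left(487 + 546750\right) = -8 + 4 \cdot 547237 = -8 + 2188948 = 2188940$)
$\frac{p}{-7784245} = \frac{2188940}{-7784245} = 2188940 \left(- \frac{1}{7784245}\right) = - \frac{437788}{1556849}$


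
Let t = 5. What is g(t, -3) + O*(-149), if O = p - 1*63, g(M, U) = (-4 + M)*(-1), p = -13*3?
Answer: 15197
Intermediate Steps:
p = -39
g(M, U) = 4 - M
O = -102 (O = -39 - 1*63 = -39 - 63 = -102)
g(t, -3) + O*(-149) = (4 - 1*5) - 102*(-149) = (4 - 5) + 15198 = -1 + 15198 = 15197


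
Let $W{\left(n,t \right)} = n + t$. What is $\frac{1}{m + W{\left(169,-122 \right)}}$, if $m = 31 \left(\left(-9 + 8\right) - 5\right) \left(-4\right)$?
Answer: $\frac{1}{791} \approx 0.0012642$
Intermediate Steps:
$m = 744$ ($m = 31 \left(-1 - 5\right) \left(-4\right) = 31 \left(-6\right) \left(-4\right) = \left(-186\right) \left(-4\right) = 744$)
$\frac{1}{m + W{\left(169,-122 \right)}} = \frac{1}{744 + \left(169 - 122\right)} = \frac{1}{744 + 47} = \frac{1}{791}$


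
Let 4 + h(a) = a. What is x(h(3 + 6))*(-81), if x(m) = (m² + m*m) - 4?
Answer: -3726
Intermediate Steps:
h(a) = -4 + a
x(m) = -4 + 2*m² (x(m) = (m² + m²) - 4 = 2*m² - 4 = -4 + 2*m²)
x(h(3 + 6))*(-81) = (-4 + 2*(-4 + (3 + 6))²)*(-81) = (-4 + 2*(-4 + 9)²)*(-81) = (-4 + 2*5²)*(-81) = (-4 + 2*25)*(-81) = (-4 + 50)*(-81) = 46*(-81) = -3726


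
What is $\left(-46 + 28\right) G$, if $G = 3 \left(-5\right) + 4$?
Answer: $198$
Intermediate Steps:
$G = -11$ ($G = -15 + 4 = -11$)
$\left(-46 + 28\right) G = \left(-46 + 28\right) \left(-11\right) = \left(-18\right) \left(-11\right) = 198$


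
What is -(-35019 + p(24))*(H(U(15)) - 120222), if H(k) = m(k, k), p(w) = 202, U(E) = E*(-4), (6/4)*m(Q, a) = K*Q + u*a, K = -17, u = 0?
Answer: -4162093814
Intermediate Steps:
m(Q, a) = -34*Q/3 (m(Q, a) = 2*(-17*Q + 0*a)/3 = 2*(-17*Q + 0)/3 = 2*(-17*Q)/3 = -34*Q/3)
U(E) = -4*E
H(k) = -34*k/3
-(-35019 + p(24))*(H(U(15)) - 120222) = -(-35019 + 202)*(-(-136)*15/3 - 120222) = -(-34817)*(-34/3*(-60) - 120222) = -(-34817)*(680 - 120222) = -(-34817)*(-119542) = -1*4162093814 = -4162093814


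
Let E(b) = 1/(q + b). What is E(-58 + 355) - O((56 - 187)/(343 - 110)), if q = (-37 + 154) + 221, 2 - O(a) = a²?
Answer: -57995506/34473515 ≈ -1.6823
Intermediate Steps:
O(a) = 2 - a²
q = 338 (q = 117 + 221 = 338)
E(b) = 1/(338 + b)
E(-58 + 355) - O((56 - 187)/(343 - 110)) = 1/(338 + (-58 + 355)) - (2 - ((56 - 187)/(343 - 110))²) = 1/(338 + 297) - (2 - (-131/233)²) = 1/635 - (2 - (-131*1/233)²) = 1/635 - (2 - (-131/233)²) = 1/635 - (2 - 1*17161/54289) = 1/635 - (2 - 17161/54289) = 1/635 - 1*91417/54289 = 1/635 - 91417/54289 = -57995506/34473515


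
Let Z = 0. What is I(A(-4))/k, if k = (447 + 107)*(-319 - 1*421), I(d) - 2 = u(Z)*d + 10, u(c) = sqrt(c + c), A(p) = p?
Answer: -3/102490 ≈ -2.9271e-5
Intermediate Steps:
u(c) = sqrt(2)*sqrt(c) (u(c) = sqrt(2*c) = sqrt(2)*sqrt(c))
I(d) = 12 (I(d) = 2 + ((sqrt(2)*sqrt(0))*d + 10) = 2 + ((sqrt(2)*0)*d + 10) = 2 + (0*d + 10) = 2 + (0 + 10) = 2 + 10 = 12)
k = -409960 (k = 554*(-319 - 421) = 554*(-740) = -409960)
I(A(-4))/k = 12/(-409960) = 12*(-1/409960) = -3/102490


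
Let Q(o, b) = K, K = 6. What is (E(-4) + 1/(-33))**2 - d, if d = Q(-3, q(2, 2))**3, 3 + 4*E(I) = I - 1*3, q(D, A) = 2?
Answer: -913007/4356 ≈ -209.60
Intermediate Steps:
Q(o, b) = 6
E(I) = -3/2 + I/4 (E(I) = -3/4 + (I - 1*3)/4 = -3/4 + (I - 3)/4 = -3/4 + (-3 + I)/4 = -3/4 + (-3/4 + I/4) = -3/2 + I/4)
d = 216 (d = 6**3 = 216)
(E(-4) + 1/(-33))**2 - d = ((-3/2 + (1/4)*(-4)) + 1/(-33))**2 - 1*216 = ((-3/2 - 1) - 1/33)**2 - 216 = (-5/2 - 1/33)**2 - 216 = (-167/66)**2 - 216 = 27889/4356 - 216 = -913007/4356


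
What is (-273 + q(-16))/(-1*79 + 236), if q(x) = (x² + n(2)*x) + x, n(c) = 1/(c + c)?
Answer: -37/157 ≈ -0.23567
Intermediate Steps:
n(c) = 1/(2*c)
q(x) = x² + 5*x/4 (q(x) = (x² + ((½)/2)*x) + x = (x² + ((½)*(½))*x) + x = (x² + x/4) + x = x² + 5*x/4)
(-273 + q(-16))/(-1*79 + 236) = (-273 + (¼)*(-16)*(5 + 4*(-16)))/(-1*79 + 236) = (-273 + (¼)*(-16)*(5 - 64))/(-79 + 236) = (-273 + (¼)*(-16)*(-59))/157 = (-273 + 236)*(1/157) = -37*1/157 = -37/157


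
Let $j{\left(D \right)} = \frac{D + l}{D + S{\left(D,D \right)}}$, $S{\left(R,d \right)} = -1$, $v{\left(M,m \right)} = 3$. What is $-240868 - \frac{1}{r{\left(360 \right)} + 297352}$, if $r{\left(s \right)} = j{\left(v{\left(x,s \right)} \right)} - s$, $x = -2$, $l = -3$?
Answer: $- \frac{71535869057}{296992} \approx -2.4087 \cdot 10^{5}$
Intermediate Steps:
$j{\left(D \right)} = \frac{-3 + D}{-1 + D}$ ($j{\left(D \right)} = \frac{D - 3}{D - 1} = \frac{-3 + D}{-1 + D}$)
$r{\left(s \right)} = - s$ ($r{\left(s \right)} = \frac{-3 + 3}{-1 + 3} - s = \frac{1}{2} \cdot 0 - s = 0 - s = - s$)
$-240868 - \frac{1}{r{\left(360 \right)} + 297352} = -240868 - \frac{1}{\left(-1\right) 360 + 297352} = -240868 - \frac{1}{-360 + 297352} = -240868 - \frac{1}{296992} = - \frac{71535869057}{296992}$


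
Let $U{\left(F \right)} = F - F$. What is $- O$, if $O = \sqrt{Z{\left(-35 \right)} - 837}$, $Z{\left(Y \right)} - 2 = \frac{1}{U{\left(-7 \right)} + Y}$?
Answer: $- \frac{i \sqrt{1022910}}{35} \approx - 28.897 i$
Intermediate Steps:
$U{\left(F \right)} = 0$
$Z{\left(Y \right)} = 2 + \frac{1}{Y}$ ($Z{\left(Y \right)} = 2 + \frac{1}{0 + Y} = 2 + \frac{1}{Y}$)
$O = \frac{i \sqrt{1022910}}{35}$ ($O = \sqrt{\left(2 + \frac{1}{-35}\right) - 837} = \sqrt{\left(2 - \frac{1}{35}\right) - 837} = \sqrt{\frac{69}{35} - 837} = \sqrt{- \frac{29226}{35}} = \frac{i \sqrt{1022910}}{35} \approx 28.897 i$)
$- O = - \frac{i \sqrt{1022910}}{35}$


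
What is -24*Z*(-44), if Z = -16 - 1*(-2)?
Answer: -14784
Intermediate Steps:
Z = -14 (Z = -16 + 2 = -14)
-24*Z*(-44) = -24*(-14)*(-44) = 336*(-44) = -14784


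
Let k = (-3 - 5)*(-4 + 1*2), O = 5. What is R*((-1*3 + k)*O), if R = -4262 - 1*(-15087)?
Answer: 703625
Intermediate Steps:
k = 16 (k = -8*(-4 + 2) = -8*(-2) = 16)
R = 10825 (R = -4262 + 15087 = 10825)
R*((-1*3 + k)*O) = 10825*((-1*3 + 16)*5) = 10825*((-3 + 16)*5) = 10825*(13*5) = 10825*65 = 703625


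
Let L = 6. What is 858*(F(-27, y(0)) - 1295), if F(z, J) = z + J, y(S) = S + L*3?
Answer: -1118832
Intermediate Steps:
y(S) = 18 + S (y(S) = S + 6*3 = S + 18 = 18 + S)
F(z, J) = J + z
858*(F(-27, y(0)) - 1295) = 858*(((18 + 0) - 27) - 1295) = 858*((18 - 27) - 1295) = 858*(-9 - 1295) = 858*(-1304) = -1118832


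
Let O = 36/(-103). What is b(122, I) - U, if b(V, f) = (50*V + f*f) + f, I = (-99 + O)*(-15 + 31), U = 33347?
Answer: 26500930577/10609 ≈ 2.4980e+6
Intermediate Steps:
O = -36/103 (O = 36*(-1/103) = -36/103 ≈ -0.34951)
I = -163728/103 (I = (-99 - 36/103)*(-15 + 31) = -10233/103*16 = -163728/103 ≈ -1589.6)
b(V, f) = f + f² + 50*V (b(V, f) = (50*V + f²) + f = (f² + 50*V) + f = f + f² + 50*V)
b(122, I) - U = (-163728/103 + (-163728/103)² + 50*122) - 1*33347 = (-163728/103 + 26806857984/10609 + 6100) - 33347 = 26854708900/10609 - 33347 = 26500930577/10609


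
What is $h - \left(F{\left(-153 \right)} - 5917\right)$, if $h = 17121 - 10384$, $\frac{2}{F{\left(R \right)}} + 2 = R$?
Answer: $\frac{1961372}{155} \approx 12654.0$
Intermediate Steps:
$F{\left(R \right)} = \frac{2}{-2 + R}$
$h = 6737$ ($h = 17121 - 10384 = 6737$)
$h - \left(F{\left(-153 \right)} - 5917\right) = 6737 - \left(\frac{2}{-2 - 153} - 5917\right) = 6737 - \left(\frac{2}{-155} - 5917\right) = 6737 - \left(2 \left(- \frac{1}{155}\right) - 5917\right) = 6737 - \left(- \frac{2}{155} - 5917\right) = 6737 - - \frac{917137}{155} = 6737 + \frac{917137}{155} = \frac{1961372}{155}$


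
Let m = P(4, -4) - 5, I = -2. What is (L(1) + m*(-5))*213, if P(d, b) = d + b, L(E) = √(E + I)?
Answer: 5325 + 213*I ≈ 5325.0 + 213.0*I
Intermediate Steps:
L(E) = √(-2 + E) (L(E) = √(E - 2) = √(-2 + E))
P(d, b) = b + d
m = -5 (m = (-4 + 4) - 5 = 0 - 5 = -5)
(L(1) + m*(-5))*213 = (√(-2 + 1) - 5*(-5))*213 = (√(-1) + 25)*213 = (I + 25)*213 = (25 + I)*213 = 5325 + 213*I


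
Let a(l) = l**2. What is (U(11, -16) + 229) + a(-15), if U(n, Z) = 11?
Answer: 465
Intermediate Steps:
(U(11, -16) + 229) + a(-15) = (11 + 229) + (-15)**2 = 240 + 225 = 465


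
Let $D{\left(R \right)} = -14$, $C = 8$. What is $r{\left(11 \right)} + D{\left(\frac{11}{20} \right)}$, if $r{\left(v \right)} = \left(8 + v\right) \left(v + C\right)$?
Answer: $347$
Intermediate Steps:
$r{\left(v \right)} = \left(8 + v\right)^{2}$ ($r{\left(v \right)} = \left(8 + v\right) \left(v + 8\right) = \left(8 + v\right) \left(8 + v\right) = \left(8 + v\right)^{2}$)
$r{\left(11 \right)} + D{\left(\frac{11}{20} \right)} = \left(64 + 11^{2} + 16 \cdot 11\right) - 14 = \left(64 + 121 + 176\right) - 14 = 361 - 14 = 347$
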